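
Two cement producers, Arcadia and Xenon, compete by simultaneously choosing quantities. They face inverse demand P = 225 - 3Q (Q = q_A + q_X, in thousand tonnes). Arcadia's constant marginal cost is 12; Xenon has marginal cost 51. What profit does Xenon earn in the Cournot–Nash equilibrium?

Arcadia's profit: π_A = (225 - 3Q)q_A - (12q_A). Setting ∂π_A/∂q_A = 0: 213 - 6q_A - 3(q_X) = 0.
Xenon's first-order condition: 174 - 6q_X - 3(q_A) = 0.
Best responses: q_A = (213 - 3q_X)/6, q_X = (174 - 3q_A)/6.
Substituting one into the other gives q_A = 28 and q_X = 15.
Price P = 225 - 3·43 = 96.
Xenon's profit: (96 - 51)·15 = 675.

675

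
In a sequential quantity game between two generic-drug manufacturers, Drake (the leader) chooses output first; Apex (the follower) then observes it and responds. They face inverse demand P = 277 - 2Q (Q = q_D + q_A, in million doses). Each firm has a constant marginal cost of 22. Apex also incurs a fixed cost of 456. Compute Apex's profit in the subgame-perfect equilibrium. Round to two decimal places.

1576.03

The follower Apex best-responds to any q_D: π_A = (277 - 2Q)q_A - 22q_A.
Setting the follower's marginal profit to zero, 255 - 2q_D - 4q_A = 0, i.e. q_A = (255 - 2q_D)/4.
The leader anticipates this reaction. Substituting into P = 277 - 2Q gives P = 299/2 - q_D, so π_D = (299/2 - q_D)q_D - 22q_D.
The leader's first-order condition 255/2 - 2q_D = 0 yields q_D = 255/4.
Then q_A = (255 - 2·(255/4))/4 = 255/8.
Price P = 277 - 2·(765/8) = 343/4.
Apex's profit: (343/4 - 22)·(255/8) - 456 = 1576.0313.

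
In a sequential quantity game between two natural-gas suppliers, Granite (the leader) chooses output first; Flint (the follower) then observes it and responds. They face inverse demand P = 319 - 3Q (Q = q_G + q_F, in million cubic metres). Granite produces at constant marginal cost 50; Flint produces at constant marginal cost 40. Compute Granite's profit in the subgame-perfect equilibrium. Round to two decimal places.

Solve by backward induction. Given q_G, the follower Flint maximises π_F = (319 - 3q_G - 3q_F)q_F - 40q_F.
∂π_F/∂q_F = 279 - 3q_G - 6q_F = 0 gives the reaction function q_F = (279 - 3q_G)/6.
Granite substitutes q_F(q_G) into its own profit: π_G = q_G(319 - 3q_G - (279 - 3q_G)/2) - 50q_G = (359/2 - (3/2)q_G)q_G - 50q_G.
Maximising: ∂π_G/∂q_G = 259/2 - 3q_G = 0, giving q_G = 259/6.
Then q_F = (279 - 3·(259/6))/6 = 299/12.
Price P = 319 - 3·(817/12) = 459/4.
Granite's profit: (459/4 - 50)·(259/6) = 2795.0417.

2795.04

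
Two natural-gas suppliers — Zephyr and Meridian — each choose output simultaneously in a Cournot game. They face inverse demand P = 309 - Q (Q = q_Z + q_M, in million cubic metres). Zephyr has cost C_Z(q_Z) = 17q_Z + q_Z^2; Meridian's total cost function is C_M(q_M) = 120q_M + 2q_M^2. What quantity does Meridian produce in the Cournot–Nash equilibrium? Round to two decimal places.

20.17

Zephyr's profit: π_Z = (309 - Q)q_Z - (17q_Z + q_Z²). Setting ∂π_Z/∂q_Z = 0: 292 - 4q_Z - (q_M) = 0.
Meridian's profit: π_M = (309 - Q)q_M - (120q_M + 2q_M²). Setting ∂π_M/∂q_M = 0: 189 - 6q_M - (q_Z) = 0.
Rearranging gives the reaction functions q_Z = (292 - q_M)/4 and q_M = (189 - q_Z)/6.
Substituting one into the other gives q_Z = 1563/23 and q_M = 464/23.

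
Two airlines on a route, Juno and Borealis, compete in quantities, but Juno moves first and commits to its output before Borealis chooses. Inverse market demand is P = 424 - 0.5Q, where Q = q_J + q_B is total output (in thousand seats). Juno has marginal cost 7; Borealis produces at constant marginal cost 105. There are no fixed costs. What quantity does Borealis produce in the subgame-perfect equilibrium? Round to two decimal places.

61.50

Solve by backward induction. Given q_J, the follower Borealis maximises π_B = (424 - (1/2)q_J - (1/2)q_B)q_B - 105q_B.
Follower FOC: 319 - (1/2)q_J - q_B = 0, so q_B(q_J) = (319 - (1/2)q_J).
The leader anticipates this reaction. Substituting into P = 424 - 0.5Q gives P = 529/2 - (1/4)q_J, so π_J = (529/2 - (1/4)q_J)q_J - 7q_J.
Maximising: ∂π_J/∂q_J = 515/2 - (1/2)q_J = 0, giving q_J = 515.
Then q_B = (319 - (1/2)·515) = 123/2.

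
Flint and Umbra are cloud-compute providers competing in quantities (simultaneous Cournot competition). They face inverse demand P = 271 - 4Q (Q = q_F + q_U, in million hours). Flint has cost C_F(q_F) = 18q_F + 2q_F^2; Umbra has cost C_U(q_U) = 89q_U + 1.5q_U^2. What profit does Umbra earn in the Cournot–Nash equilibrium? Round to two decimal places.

561.44

Flint's profit: π_F = (271 - 4Q)q_F - (18q_F + 2q_F²). Setting ∂π_F/∂q_F = 0: 253 - 12q_F - 4(q_U) = 0.
Umbra's first-order condition: 182 - 11q_U - 4(q_F) = 0.
Rearranging gives the reaction functions q_F = (253 - 4q_U)/12 and q_U = (182 - 4q_F)/11.
Substituting one into the other gives q_F = 17.7155 and q_U = 293/29.
Price P = 271 - 4·27.8190 = 159.7241.
Umbra's profit: 159.7241·(293/29) - 89·(293/29) - (3/2)(293/29)² = 561.4382.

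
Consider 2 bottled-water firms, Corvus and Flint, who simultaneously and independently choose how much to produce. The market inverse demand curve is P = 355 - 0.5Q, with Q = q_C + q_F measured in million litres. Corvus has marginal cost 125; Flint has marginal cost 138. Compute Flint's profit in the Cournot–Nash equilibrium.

9248

Corvus's profit: π_C = (355 - 0.5Q)q_C - (125q_C). Setting ∂π_C/∂q_C = 0: 230 - q_C - (1/2)(q_F) = 0.
Flint's profit: π_F = (355 - 0.5Q)q_F - (138q_F). Setting ∂π_F/∂q_F = 0: 217 - q_F - (1/2)(q_C) = 0.
Rearranging gives the reaction functions q_C = (230 - (1/2)q_F) and q_F = (217 - (1/2)q_C).
Solving the pair: q_C = 162, q_F = 136.
Price P = 355 - (1/2)·298 = 206.
Flint's profit: (206 - 138)·136 = 9248.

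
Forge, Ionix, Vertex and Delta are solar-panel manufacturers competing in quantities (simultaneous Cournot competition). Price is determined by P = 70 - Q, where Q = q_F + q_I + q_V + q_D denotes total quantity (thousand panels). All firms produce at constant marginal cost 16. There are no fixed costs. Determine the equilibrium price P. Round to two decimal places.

26.80

A representative firm's profit is π_i = q_i(70 - Q) - 16q_i.
Setting ∂π_i/∂q_i = 0 with rivals' quantities fixed: 54 - 2q_i - Σ_{j≠i} q_j = 0.
With identical firms every q_j equals q_i, so Σ_{j≠i} q_j = 3q_i and 54 = 5q_i, giving q_i = 54/5.
Total output Q = 216/5, so price P = 70 - 216/5 = 134/5.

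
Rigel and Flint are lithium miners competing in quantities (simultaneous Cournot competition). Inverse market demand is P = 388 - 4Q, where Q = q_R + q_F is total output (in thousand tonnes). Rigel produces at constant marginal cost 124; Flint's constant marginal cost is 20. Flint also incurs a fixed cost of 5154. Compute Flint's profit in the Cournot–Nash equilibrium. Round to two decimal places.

Rigel's profit: π_R = (388 - 4Q)q_R - (124q_R). Setting ∂π_R/∂q_R = 0: 264 - 8q_R - 4(q_F) = 0.
Flint's profit: π_F = (388 - 4Q)q_F - (20q_F). Setting ∂π_F/∂q_F = 0: 368 - 8q_F - 4(q_R) = 0.
So q_R = (264 - 4q_F)/8 and q_F = (368 - 4q_R)/8.
Substituting one into the other gives q_R = 40/3 and q_F = 118/3.
Price P = 388 - 4·(158/3) = 532/3.
Flint's profit: (532/3 - 20)·(118/3) - 5154 = 1034.4444.

1034.44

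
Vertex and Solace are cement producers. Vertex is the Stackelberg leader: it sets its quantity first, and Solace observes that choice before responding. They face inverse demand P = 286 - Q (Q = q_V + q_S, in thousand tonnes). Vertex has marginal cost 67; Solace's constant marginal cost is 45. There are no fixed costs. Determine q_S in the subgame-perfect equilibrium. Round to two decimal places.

71.25

The follower Solace best-responds to any q_V: π_S = (286 - Q)q_S - 45q_S.
Follower FOC: 241 - q_V - 2q_S = 0, so q_S(q_V) = (241 - q_V)/2.
The leader anticipates this reaction. Substituting into P = 286 - Q gives P = 331/2 - (1/2)q_V, so π_V = (331/2 - (1/2)q_V)q_V - 67q_V.
Maximising: ∂π_V/∂q_V = 197/2 - q_V = 0, giving q_V = 197/2.
Then q_S = (241 - 197/2)/2 = 285/4.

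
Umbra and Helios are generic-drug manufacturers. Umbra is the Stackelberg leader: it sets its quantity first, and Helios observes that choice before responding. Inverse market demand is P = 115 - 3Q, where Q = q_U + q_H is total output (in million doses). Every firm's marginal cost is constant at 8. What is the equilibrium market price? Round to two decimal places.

34.75

Solve by backward induction. Given q_U, the follower Helios maximises π_H = (115 - 3q_U - 3q_H)q_H - 8q_H.
∂π_H/∂q_H = 107 - 3q_U - 6q_H = 0 gives the reaction function q_H = (107 - 3q_U)/6.
Umbra substitutes q_H(q_U) into its own profit: π_U = q_U(115 - 3q_U - (107 - 3q_U)/2) - 8q_U = (123/2 - (3/2)q_U)q_U - 8q_U.
Maximising: ∂π_U/∂q_U = 107/2 - 3q_U = 0, giving q_U = 107/6.
Then q_H = (107 - 3·(107/6))/6 = 107/12.
Total output Q = 107/4, so price P = 115 - 3·(107/4) = 139/4.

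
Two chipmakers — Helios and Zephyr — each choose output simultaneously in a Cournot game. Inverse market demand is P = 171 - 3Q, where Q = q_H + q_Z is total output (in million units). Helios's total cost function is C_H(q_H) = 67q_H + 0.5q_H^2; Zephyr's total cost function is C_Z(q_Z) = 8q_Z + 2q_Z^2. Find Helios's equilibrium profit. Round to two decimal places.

Helios's profit: π_H = (171 - 3Q)q_H - (67q_H + (1/2)q_H²). Setting ∂π_H/∂q_H = 0: 104 - 7q_H - 3(q_Z) = 0.
Zephyr's profit: π_Z = (171 - 3Q)q_Z - (8q_Z + 2q_Z²). Setting ∂π_Z/∂q_Z = 0: 163 - 10q_Z - 3(q_H) = 0.
Rearranging gives the reaction functions q_H = (104 - 3q_Z)/7 and q_Z = (163 - 3q_H)/10.
Solving the pair: q_H = 551/61, q_Z = 829/61.
Price P = 171 - 3·(1380/61) = 103.1311.
Helios's profit: 103.1311·(551/61) - 67·(551/61) - (1/2)(551/61)² = 285.5693.

285.57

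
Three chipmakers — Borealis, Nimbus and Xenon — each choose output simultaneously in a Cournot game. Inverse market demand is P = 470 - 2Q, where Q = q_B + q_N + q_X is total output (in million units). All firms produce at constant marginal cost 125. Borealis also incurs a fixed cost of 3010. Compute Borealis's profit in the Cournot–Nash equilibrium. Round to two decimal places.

709.53

A representative firm's profit is π_i = q_i(470 - 2Q) - 125q_i.
First-order condition (treating rivals' output as given): 345 - 4q_i - 2·Σ_{j≠i} q_j = 0.
With identical firms every q_j equals q_i, so Σ_{j≠i} q_j = 2q_i and 345 = 8q_i, giving q_i = 345/8.
Price P = 470 - 2·(1035/8) = 845/4.
Borealis's profit: (845/4 - 125)·(345/8) - 3010 = 709.5313.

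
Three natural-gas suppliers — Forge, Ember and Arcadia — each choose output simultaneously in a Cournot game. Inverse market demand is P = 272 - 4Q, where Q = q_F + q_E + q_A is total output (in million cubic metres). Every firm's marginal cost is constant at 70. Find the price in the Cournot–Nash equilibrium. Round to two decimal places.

120.50

A representative firm's profit is π_i = q_i(272 - 4Q) - 70q_i.
Setting ∂π_i/∂q_i = 0 with rivals' quantities fixed: 202 - 8q_i - 4·Σ_{j≠i} q_j = 0.
By symmetry each firm produces the same amount; substituting Σ_{j≠i} q_j = 2q_i yields q_i = 202/16 = 101/8.
Total output Q = 303/8, so price P = 272 - 4·(303/8) = 241/2.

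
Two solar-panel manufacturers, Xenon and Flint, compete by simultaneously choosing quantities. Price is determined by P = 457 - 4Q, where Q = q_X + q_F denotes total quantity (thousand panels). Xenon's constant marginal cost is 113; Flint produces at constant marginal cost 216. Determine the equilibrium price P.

Xenon's profit: π_X = (457 - 4Q)q_X - (113q_X). Setting ∂π_X/∂q_X = 0: 344 - 8q_X - 4(q_F) = 0.
Flint's profit: π_F = (457 - 4Q)q_F - (216q_F). Setting ∂π_F/∂q_F = 0: 241 - 8q_F - 4(q_X) = 0.
Rearranging gives the reaction functions q_X = (344 - 4q_F)/8 and q_F = (241 - 4q_X)/8.
Substituting one into the other gives q_X = 149/4 and q_F = 23/2.
Total output Q = 195/4, so price P = 457 - 4·(195/4) = 262.

262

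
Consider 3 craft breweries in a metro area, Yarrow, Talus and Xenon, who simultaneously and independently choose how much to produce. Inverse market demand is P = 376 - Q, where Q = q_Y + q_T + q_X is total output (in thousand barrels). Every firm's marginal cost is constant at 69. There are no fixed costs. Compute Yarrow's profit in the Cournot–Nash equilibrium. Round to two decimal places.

A representative firm's profit is π_i = q_i(376 - Q) - 69q_i.
First-order condition (treating rivals' output as given): 307 - 2q_i - Σ_{j≠i} q_j = 0.
By symmetry each firm produces the same amount; substituting Σ_{j≠i} q_j = 2q_i yields q_i = 307/4.
Price P = 376 - 921/4 = 583/4.
Yarrow's profit: (583/4 - 69)·(307/4) = 5890.5625.

5890.56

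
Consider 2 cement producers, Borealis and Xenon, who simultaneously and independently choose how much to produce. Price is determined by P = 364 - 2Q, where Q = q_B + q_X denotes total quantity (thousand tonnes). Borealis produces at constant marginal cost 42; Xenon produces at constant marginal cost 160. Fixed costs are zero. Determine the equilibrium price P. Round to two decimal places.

Borealis's profit: π_B = (364 - 2Q)q_B - (42q_B). Setting ∂π_B/∂q_B = 0: 322 - 4q_B - 2(q_X) = 0.
Xenon's profit: π_X = (364 - 2Q)q_X - (160q_X). Setting ∂π_X/∂q_X = 0: 204 - 4q_X - 2(q_B) = 0.
So q_B = (322 - 2q_X)/4 and q_X = (204 - 2q_B)/4.
Substituting one into the other gives q_B = 220/3 and q_X = 43/3.
Total output Q = 263/3, so price P = 364 - 2·(263/3) = 566/3.

188.67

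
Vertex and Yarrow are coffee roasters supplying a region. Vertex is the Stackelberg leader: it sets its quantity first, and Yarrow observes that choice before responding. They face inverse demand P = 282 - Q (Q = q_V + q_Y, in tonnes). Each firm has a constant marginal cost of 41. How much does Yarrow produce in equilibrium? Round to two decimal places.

Solve by backward induction. Given q_V, the follower Yarrow maximises π_Y = (282 - q_V - q_Y)q_Y - 41q_Y.
Follower FOC: 241 - q_V - 2q_Y = 0, so q_Y(q_V) = (241 - q_V)/2.
The leader anticipates this reaction. Substituting into P = 282 - Q gives P = 323/2 - (1/2)q_V, so π_V = (323/2 - (1/2)q_V)q_V - 41q_V.
Maximising: ∂π_V/∂q_V = 241/2 - q_V = 0, giving q_V = 241/2.
Then q_Y = (241 - 241/2)/2 = 241/4.

60.25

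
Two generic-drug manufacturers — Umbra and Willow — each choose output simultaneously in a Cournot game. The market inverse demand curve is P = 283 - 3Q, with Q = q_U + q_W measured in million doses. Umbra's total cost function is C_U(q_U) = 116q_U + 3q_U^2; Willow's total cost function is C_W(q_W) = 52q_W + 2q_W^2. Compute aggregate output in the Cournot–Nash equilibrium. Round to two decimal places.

Umbra's profit: π_U = (283 - 3Q)q_U - (116q_U + 3q_U²). Setting ∂π_U/∂q_U = 0: 167 - 12q_U - 3(q_W) = 0.
Willow's profit: π_W = (283 - 3Q)q_W - (52q_W + 2q_W²). Setting ∂π_W/∂q_W = 0: 231 - 10q_W - 3(q_U) = 0.
Best responses: q_U = (167 - 3q_W)/12, q_W = (231 - 3q_U)/10.
Substituting one into the other gives q_U = 977/111 and q_W = 757/37.
Total output Q = 977/111 + 757/37 = 29.2613.

29.26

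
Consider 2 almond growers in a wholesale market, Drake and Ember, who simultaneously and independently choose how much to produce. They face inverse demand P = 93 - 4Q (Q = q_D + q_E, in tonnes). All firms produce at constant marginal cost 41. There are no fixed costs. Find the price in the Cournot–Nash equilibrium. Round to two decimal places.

A representative firm's profit is π_i = q_i(93 - 4Q) - 41q_i.
First-order condition (treating rivals' output as given): 52 - 8q_i - 4q_j = 0.
By symmetry each firm produces the same amount; substituting q_j = q_i yields q_i = 52/12 = 13/3.
Total output Q = 26/3, so price P = 93 - 4·(26/3) = 175/3.

58.33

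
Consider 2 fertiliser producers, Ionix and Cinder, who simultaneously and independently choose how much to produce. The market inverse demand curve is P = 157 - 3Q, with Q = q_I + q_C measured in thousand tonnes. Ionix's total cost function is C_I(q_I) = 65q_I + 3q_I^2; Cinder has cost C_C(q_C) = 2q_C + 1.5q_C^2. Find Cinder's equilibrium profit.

1152

Ionix's profit: π_I = (157 - 3Q)q_I - (65q_I + 3q_I²). Setting ∂π_I/∂q_I = 0: 92 - 12q_I - 3(q_C) = 0.
Cinder's profit: π_C = (157 - 3Q)q_C - (2q_C + (3/2)q_C²). Setting ∂π_C/∂q_C = 0: 155 - 9q_C - 3(q_I) = 0.
So q_I = (92 - 3q_C)/12 and q_C = (155 - 3q_I)/9.
Solving the pair: q_I = 11/3, q_C = 16.
Price P = 157 - 3·(59/3) = 98.
Cinder's profit: 98·16 - 2·16 - (3/2)·16² = 1152.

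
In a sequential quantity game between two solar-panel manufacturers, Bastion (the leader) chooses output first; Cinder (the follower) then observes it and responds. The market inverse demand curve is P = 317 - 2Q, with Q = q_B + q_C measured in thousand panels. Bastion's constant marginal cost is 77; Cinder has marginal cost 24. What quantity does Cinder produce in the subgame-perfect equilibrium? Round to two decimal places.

49.88

Solve by backward induction. Given q_B, the follower Cinder maximises π_C = (317 - 2q_B - 2q_C)q_C - 24q_C.
Follower FOC: 293 - 2q_B - 4q_C = 0, so q_C(q_B) = (293 - 2q_B)/4.
The leader anticipates this reaction. Substituting into P = 317 - 2Q gives P = 341/2 - q_B, so π_B = (341/2 - q_B)q_B - 77q_B.
Leader FOC: 187/2 - 2q_B = 0, so q_B = 187/4.
Then q_C = (293 - 2·(187/4))/4 = 399/8.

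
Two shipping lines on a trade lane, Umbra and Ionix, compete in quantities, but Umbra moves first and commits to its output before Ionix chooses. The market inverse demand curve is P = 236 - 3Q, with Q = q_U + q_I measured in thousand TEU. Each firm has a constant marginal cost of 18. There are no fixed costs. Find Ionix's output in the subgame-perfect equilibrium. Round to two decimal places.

Solve by backward induction. Given q_U, the follower Ionix maximises π_I = (236 - 3q_U - 3q_I)q_I - 18q_I.
Follower FOC: 218 - 3q_U - 6q_I = 0, so q_I(q_U) = (218 - 3q_U)/6.
The leader anticipates this reaction. Substituting into P = 236 - 3Q gives P = 127 - (3/2)q_U, so π_U = (127 - (3/2)q_U)q_U - 18q_U.
Leader FOC: 109 - 3q_U = 0, so q_U = 109/3.
Then q_I = (218 - 3·(109/3))/6 = 109/6.

18.17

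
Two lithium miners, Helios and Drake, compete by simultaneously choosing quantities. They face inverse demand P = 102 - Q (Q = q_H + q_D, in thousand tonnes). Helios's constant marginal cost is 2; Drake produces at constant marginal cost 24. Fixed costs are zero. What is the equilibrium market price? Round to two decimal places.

Helios's profit: π_H = (102 - Q)q_H - (2q_H). Setting ∂π_H/∂q_H = 0: 100 - 2q_H - (q_D) = 0.
Drake's profit: π_D = (102 - Q)q_D - (24q_D). Setting ∂π_D/∂q_D = 0: 78 - 2q_D - (q_H) = 0.
Rearranging gives the reaction functions q_H = (100 - q_D)/2 and q_D = (78 - q_H)/2.
Substituting one into the other gives q_H = 122/3 and q_D = 56/3.
Total output Q = 178/3, so price P = 102 - 178/3 = 128/3.

42.67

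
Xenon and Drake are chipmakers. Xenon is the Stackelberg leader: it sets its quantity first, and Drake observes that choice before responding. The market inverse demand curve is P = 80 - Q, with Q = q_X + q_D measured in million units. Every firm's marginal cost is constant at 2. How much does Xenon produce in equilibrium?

Solve by backward induction. Given q_X, the follower Drake maximises π_D = (80 - q_X - q_D)q_D - 2q_D.
∂π_D/∂q_D = 78 - q_X - 2q_D = 0 gives the reaction function q_D = (78 - q_X)/2.
Xenon substitutes q_D(q_X) into its own profit: π_X = q_X(80 - q_X - (78 - q_X)/2) - 2q_X = (41 - (1/2)q_X)q_X - 2q_X.
Maximising: ∂π_X/∂q_X = 39 - q_X = 0, giving q_X = 39.
Then q_D = (78 - 39)/2 = 39/2.

39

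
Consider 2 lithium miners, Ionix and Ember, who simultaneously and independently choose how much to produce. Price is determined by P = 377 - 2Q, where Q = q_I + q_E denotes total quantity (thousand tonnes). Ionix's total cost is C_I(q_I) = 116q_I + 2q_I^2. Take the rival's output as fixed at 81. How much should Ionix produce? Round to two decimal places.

12.38

With the rival's output fixed at 81, Ionix's profit is π_I = (377 - 2·81 - 2q_I)q_I - (116q_I + 2q_I²) = (215 - 2q_I)q_I - (116q_I + 2q_I²).
∂π_I/∂q_I = 99 - 8q_I = 0, so q_I = 99/8.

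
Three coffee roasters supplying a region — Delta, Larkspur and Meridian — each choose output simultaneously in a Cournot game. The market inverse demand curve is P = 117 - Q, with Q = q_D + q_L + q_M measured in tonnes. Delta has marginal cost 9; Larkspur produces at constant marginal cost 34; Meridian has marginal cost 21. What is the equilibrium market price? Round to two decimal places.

Delta's profit: π_D = (117 - Q)q_D - (9q_D). Setting ∂π_D/∂q_D = 0: 108 - 2q_D - (q_L + q_M) = 0.
Larkspur's first-order condition: 83 - 2q_L - (q_D + q_M) = 0.
Meridian's profit: π_M = (117 - Q)q_M - (21q_M). Setting ∂π_M/∂q_M = 0: 96 - 2q_M - (q_D + q_L) = 0.
Adding the 3 conditions: 287 − 2Q − 2Q = 0, i.e. Q = 287/4.
Back-substituting: q_D = (108 − 287/4) = 145/4, q_L = (83 − 287/4) = 45/4, q_M = (96 − 287/4) = 97/4.
Total output Q = 287/4, so price P = 117 - 287/4 = 181/4.

45.25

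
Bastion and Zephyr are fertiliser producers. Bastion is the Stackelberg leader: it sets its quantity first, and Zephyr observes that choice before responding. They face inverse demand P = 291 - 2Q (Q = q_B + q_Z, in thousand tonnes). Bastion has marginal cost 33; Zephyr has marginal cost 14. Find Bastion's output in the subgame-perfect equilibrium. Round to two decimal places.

59.75

The follower Zephyr best-responds to any q_B: π_Z = (291 - 2Q)q_Z - 14q_Z.
Follower FOC: 277 - 2q_B - 4q_Z = 0, so q_Z(q_B) = (277 - 2q_B)/4.
Bastion substitutes q_Z(q_B) into its own profit: π_B = q_B(291 - 2q_B - (277 - 2q_B)/2) - 33q_B = (305/2 - q_B)q_B - 33q_B.
Maximising: ∂π_B/∂q_B = 239/2 - 2q_B = 0, giving q_B = 239/4.
Then q_Z = (277 - 2·(239/4))/4 = 315/8.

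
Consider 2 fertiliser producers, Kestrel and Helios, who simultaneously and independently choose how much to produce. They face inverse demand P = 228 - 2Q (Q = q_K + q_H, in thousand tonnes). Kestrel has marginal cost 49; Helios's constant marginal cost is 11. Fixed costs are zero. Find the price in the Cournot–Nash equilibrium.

96

Kestrel's profit: π_K = (228 - 2Q)q_K - (49q_K). Setting ∂π_K/∂q_K = 0: 179 - 4q_K - 2(q_H) = 0.
Helios's first-order condition: 217 - 4q_H - 2(q_K) = 0.
Best responses: q_K = (179 - 2q_H)/4, q_H = (217 - 2q_K)/4.
Substituting one into the other gives q_K = 47/2 and q_H = 85/2.
Total output Q = 66, so price P = 228 - 2·66 = 96.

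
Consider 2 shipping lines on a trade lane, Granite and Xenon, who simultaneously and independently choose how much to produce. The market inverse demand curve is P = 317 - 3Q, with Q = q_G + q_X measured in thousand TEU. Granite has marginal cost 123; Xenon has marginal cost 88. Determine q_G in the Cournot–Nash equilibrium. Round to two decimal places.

Granite's profit: π_G = (317 - 3Q)q_G - (123q_G). Setting ∂π_G/∂q_G = 0: 194 - 6q_G - 3(q_X) = 0.
Xenon's profit: π_X = (317 - 3Q)q_X - (88q_X). Setting ∂π_X/∂q_X = 0: 229 - 6q_X - 3(q_G) = 0.
Rearranging gives the reaction functions q_G = (194 - 3q_X)/6 and q_X = (229 - 3q_G)/6.
Substituting one into the other gives q_G = 53/3 and q_X = 88/3.

17.67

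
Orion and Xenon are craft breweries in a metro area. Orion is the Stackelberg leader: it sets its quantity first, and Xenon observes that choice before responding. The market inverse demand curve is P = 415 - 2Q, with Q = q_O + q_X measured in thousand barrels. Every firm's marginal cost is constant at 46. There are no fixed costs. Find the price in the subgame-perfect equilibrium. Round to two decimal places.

138.25

The follower Xenon best-responds to any q_O: π_X = (415 - 2Q)q_X - 46q_X.
Follower FOC: 369 - 2q_O - 4q_X = 0, so q_X(q_O) = (369 - 2q_O)/4.
Orion substitutes q_X(q_O) into its own profit: π_O = q_O(415 - 2q_O - (369 - 2q_O)/2) - 46q_O = (461/2 - q_O)q_O - 46q_O.
Maximising: ∂π_O/∂q_O = 369/2 - 2q_O = 0, giving q_O = 369/4.
Then q_X = (369 - 2·(369/4))/4 = 369/8.
Total output Q = 1107/8, so price P = 415 - 2·(1107/8) = 553/4.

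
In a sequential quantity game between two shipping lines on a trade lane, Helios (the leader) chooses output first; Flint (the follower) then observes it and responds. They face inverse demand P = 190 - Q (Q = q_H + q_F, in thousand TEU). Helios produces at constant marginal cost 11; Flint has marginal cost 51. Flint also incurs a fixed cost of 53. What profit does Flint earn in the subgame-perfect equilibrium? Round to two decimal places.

164.56

The follower Flint best-responds to any q_H: π_F = (190 - Q)q_F - 51q_F.
Follower FOC: 139 - q_H - 2q_F = 0, so q_F(q_H) = (139 - q_H)/2.
Helios substitutes q_F(q_H) into its own profit: π_H = q_H(190 - q_H - (139 - q_H)/2) - 11q_H = (241/2 - (1/2)q_H)q_H - 11q_H.
Maximising: ∂π_H/∂q_H = 219/2 - q_H = 0, giving q_H = 219/2.
Then q_F = (139 - 219/2)/2 = 59/4.
Price P = 190 - 497/4 = 263/4.
Flint's profit: (263/4 - 51)·(59/4) - 53 = 164.5625.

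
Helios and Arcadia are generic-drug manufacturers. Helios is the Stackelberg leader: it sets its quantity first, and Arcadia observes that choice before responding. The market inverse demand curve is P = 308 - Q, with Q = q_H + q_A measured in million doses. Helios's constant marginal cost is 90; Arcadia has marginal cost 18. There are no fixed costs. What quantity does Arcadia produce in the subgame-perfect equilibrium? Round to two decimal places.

Solve by backward induction. Given q_H, the follower Arcadia maximises π_A = (308 - q_H - q_A)q_A - 18q_A.
Setting the follower's marginal profit to zero, 290 - q_H - 2q_A = 0, i.e. q_A = (290 - q_H)/2.
The leader anticipates this reaction. Substituting into P = 308 - Q gives P = 163 - (1/2)q_H, so π_H = (163 - (1/2)q_H)q_H - 90q_H.
Leader FOC: 73 - q_H = 0, so q_H = 73.
Then q_A = (290 - 73)/2 = 217/2.

108.50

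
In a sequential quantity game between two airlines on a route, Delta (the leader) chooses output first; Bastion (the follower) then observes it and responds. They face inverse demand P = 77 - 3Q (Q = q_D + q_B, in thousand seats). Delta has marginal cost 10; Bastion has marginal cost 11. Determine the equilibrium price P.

The follower Bastion best-responds to any q_D: π_B = (77 - 3Q)q_B - 11q_B.
∂π_B/∂q_B = 66 - 3q_D - 6q_B = 0 gives the reaction function q_B = (66 - 3q_D)/6.
Delta substitutes q_B(q_D) into its own profit: π_D = q_D(77 - 3q_D - (66 - 3q_D)/2) - 10q_D = (44 - (3/2)q_D)q_D - 10q_D.
Maximising: ∂π_D/∂q_D = 34 - 3q_D = 0, giving q_D = 34/3.
Then q_B = (66 - 3·(34/3))/6 = 16/3.
Total output Q = 50/3, so price P = 77 - 3·(50/3) = 27.

27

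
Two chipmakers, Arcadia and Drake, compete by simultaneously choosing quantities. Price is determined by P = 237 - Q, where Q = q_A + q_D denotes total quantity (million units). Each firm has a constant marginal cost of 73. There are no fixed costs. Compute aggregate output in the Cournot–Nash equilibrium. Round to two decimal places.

109.33

A representative firm's profit is π_i = q_i(237 - Q) - 73q_i.
Setting ∂π_i/∂q_i = 0 with rivals' quantities fixed: 164 - 2q_i - q_j = 0.
With identical firms every q_j equals q_i, so q_j = q_i and 164 = 3q_i, giving q_i = 164/3.
Total output Q = 164/3 + 164/3 = 328/3.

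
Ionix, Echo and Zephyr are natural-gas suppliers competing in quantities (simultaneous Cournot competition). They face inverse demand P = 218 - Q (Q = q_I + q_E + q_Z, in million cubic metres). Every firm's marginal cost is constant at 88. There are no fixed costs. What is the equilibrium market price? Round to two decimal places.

120.50

Each firm earns π_i = (218 - Q)q_i - 88q_i.
Setting ∂π_i/∂q_i = 0 with rivals' quantities fixed: 130 - 2q_i - Σ_{j≠i} q_j = 0.
By symmetry each firm produces the same amount; substituting Σ_{j≠i} q_j = 2q_i yields q_i = 130/4 = 65/2.
Total output Q = 195/2, so price P = 218 - 195/2 = 241/2.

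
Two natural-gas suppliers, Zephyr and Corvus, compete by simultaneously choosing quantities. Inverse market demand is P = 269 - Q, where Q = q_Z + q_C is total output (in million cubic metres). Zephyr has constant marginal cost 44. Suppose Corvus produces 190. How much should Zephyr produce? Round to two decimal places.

With the rival's output fixed at 190, Zephyr's profit is π_Z = (269 - 190 - q_Z)q_Z - (44q_Z) = (79 - q_Z)q_Z - (44q_Z).
∂π_Z/∂q_Z = 35 - 2q_Z = 0, so q_Z = 35/2.

17.50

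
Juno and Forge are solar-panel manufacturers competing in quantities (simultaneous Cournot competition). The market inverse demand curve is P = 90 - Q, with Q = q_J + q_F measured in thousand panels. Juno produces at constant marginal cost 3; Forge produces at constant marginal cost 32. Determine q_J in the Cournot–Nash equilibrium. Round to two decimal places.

Juno's profit: π_J = (90 - Q)q_J - (3q_J). Setting ∂π_J/∂q_J = 0: 87 - 2q_J - (q_F) = 0.
Forge's profit: π_F = (90 - Q)q_F - (32q_F). Setting ∂π_F/∂q_F = 0: 58 - 2q_F - (q_J) = 0.
Rearranging gives the reaction functions q_J = (87 - q_F)/2 and q_F = (58 - q_J)/2.
Solving the pair: q_J = 116/3, q_F = 29/3.

38.67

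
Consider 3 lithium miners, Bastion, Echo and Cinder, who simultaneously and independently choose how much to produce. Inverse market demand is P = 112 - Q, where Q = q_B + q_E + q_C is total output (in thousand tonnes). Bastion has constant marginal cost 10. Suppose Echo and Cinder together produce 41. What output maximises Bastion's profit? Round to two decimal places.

30.50

With rivals' combined output fixed at 41, Bastion's profit is π_B = (112 - 41 - q_B)q_B - (10q_B) = (71 - q_B)q_B - (10q_B).
∂π_B/∂q_B = 61 - 2q_B = 0, so q_B = 61/2.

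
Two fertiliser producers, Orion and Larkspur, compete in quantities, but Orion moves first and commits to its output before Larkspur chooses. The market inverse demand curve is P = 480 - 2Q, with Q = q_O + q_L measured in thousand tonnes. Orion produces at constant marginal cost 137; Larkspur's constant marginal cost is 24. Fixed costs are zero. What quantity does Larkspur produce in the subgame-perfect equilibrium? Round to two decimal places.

The follower Larkspur best-responds to any q_O: π_L = (480 - 2Q)q_L - 24q_L.
Follower FOC: 456 - 2q_O - 4q_L = 0, so q_L(q_O) = (456 - 2q_O)/4.
The leader anticipates this reaction. Substituting into P = 480 - 2Q gives P = 252 - q_O, so π_O = (252 - q_O)q_O - 137q_O.
Leader FOC: 115 - 2q_O = 0, so q_O = 115/2.
Then q_L = (456 - 2·(115/2))/4 = 341/4.

85.25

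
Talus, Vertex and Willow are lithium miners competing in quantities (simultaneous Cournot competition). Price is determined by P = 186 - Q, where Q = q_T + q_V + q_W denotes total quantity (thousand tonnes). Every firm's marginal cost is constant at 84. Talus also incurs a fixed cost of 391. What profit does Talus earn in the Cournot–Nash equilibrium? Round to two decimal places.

Each firm earns π_i = (186 - Q)q_i - 84q_i.
Setting ∂π_i/∂q_i = 0 with rivals' quantities fixed: 102 - 2q_i - Σ_{j≠i} q_j = 0.
By symmetry each firm produces the same amount; substituting Σ_{j≠i} q_j = 2q_i yields q_i = 102/4 = 51/2.
Price P = 186 - 153/2 = 219/2.
Talus's profit: (219/2 - 84)·(51/2) - 391 = 1037/4.

259.25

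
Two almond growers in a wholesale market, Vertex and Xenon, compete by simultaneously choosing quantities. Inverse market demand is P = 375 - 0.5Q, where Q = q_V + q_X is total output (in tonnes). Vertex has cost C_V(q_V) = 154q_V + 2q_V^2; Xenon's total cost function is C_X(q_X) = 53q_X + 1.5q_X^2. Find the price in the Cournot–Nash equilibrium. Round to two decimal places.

318.73

Vertex's profit: π_V = (375 - 0.5Q)q_V - (154q_V + 2q_V²). Setting ∂π_V/∂q_V = 0: 221 - 5q_V - (1/2)(q_X) = 0.
Xenon's first-order condition: 322 - 4q_X - (1/2)(q_V) = 0.
So q_V = (221 - (1/2)q_X)/5 and q_X = (322 - (1/2)q_V)/4.
Solving the pair: q_V = 36.6076, q_X = 75.9241.
Total output Q = 112.5316, so price P = 375 - (1/2)·112.5316 = 318.7342.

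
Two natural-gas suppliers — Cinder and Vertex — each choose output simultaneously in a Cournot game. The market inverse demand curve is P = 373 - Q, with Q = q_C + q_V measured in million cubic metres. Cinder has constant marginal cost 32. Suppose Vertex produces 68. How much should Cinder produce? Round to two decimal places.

136.50

With the rival's output fixed at 68, Cinder's profit is π_C = (373 - 68 - q_C)q_C - (32q_C) = (305 - q_C)q_C - (32q_C).
∂π_C/∂q_C = 273 - 2q_C = 0, so q_C = 273/2.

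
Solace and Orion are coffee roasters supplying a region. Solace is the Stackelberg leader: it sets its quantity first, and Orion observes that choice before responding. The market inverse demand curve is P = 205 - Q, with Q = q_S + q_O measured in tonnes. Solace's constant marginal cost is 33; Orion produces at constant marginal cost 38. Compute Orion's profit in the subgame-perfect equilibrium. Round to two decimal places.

Solve by backward induction. Given q_S, the follower Orion maximises π_O = (205 - q_S - q_O)q_O - 38q_O.
∂π_O/∂q_O = 167 - q_S - 2q_O = 0 gives the reaction function q_O = (167 - q_S)/2.
Solace substitutes q_O(q_S) into its own profit: π_S = q_S(205 - q_S - (167 - q_S)/2) - 33q_S = (243/2 - (1/2)q_S)q_S - 33q_S.
The leader's first-order condition 177/2 - q_S = 0 yields q_S = 177/2.
Then q_O = (167 - 177/2)/2 = 157/4.
Price P = 205 - 511/4 = 309/4.
Orion's profit: (309/4 - 38)·(157/4) = 1540.5625.

1540.56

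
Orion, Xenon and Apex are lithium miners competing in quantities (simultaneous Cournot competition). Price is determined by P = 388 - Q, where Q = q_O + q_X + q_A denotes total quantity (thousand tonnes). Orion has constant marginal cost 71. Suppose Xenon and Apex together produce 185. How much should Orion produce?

66

With rivals' combined output fixed at 185, Orion's profit is π_O = (388 - 185 - q_O)q_O - (71q_O) = (203 - q_O)q_O - (71q_O).
∂π_O/∂q_O = 132 - 2q_O = 0, so q_O = 66.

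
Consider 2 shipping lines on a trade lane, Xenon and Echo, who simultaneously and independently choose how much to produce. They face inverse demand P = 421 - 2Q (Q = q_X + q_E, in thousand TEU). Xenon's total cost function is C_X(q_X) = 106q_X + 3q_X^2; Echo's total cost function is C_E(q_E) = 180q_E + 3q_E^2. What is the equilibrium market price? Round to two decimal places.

328.33

Xenon's profit: π_X = (421 - 2Q)q_X - (106q_X + 3q_X²). Setting ∂π_X/∂q_X = 0: 315 - 10q_X - 2(q_E) = 0.
Echo's first-order condition: 241 - 10q_E - 2(q_X) = 0.
Best responses: q_X = (315 - 2q_E)/10, q_E = (241 - 2q_X)/10.
Substituting one into the other gives q_X = 667/24 and q_E = 445/24.
Total output Q = 139/3, so price P = 421 - 2·(139/3) = 985/3.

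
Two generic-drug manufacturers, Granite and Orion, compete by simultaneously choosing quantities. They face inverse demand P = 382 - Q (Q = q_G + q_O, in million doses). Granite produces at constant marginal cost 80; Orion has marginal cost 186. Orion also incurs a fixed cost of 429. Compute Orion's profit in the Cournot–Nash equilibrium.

471

Granite's profit: π_G = (382 - Q)q_G - (80q_G). Setting ∂π_G/∂q_G = 0: 302 - 2q_G - (q_O) = 0.
Orion's first-order condition: 196 - 2q_O - (q_G) = 0.
Best responses: q_G = (302 - q_O)/2, q_O = (196 - q_G)/2.
Solving the pair: q_G = 136, q_O = 30.
Price P = 382 - 166 = 216.
Orion's profit: (216 - 186)·30 - 429 = 471.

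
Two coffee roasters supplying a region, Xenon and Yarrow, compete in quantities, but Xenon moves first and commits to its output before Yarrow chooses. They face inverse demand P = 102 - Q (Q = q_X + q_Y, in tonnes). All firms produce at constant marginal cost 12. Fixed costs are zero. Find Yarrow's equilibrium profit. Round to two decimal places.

Solve by backward induction. Given q_X, the follower Yarrow maximises π_Y = (102 - q_X - q_Y)q_Y - 12q_Y.
Follower FOC: 90 - q_X - 2q_Y = 0, so q_Y(q_X) = (90 - q_X)/2.
Xenon substitutes q_Y(q_X) into its own profit: π_X = q_X(102 - q_X - (90 - q_X)/2) - 12q_X = (57 - (1/2)q_X)q_X - 12q_X.
Leader FOC: 45 - q_X = 0, so q_X = 45.
Then q_Y = (90 - 45)/2 = 45/2.
Price P = 102 - 135/2 = 69/2.
Yarrow's profit: (69/2 - 12)·(45/2) = 506.2500.

506.25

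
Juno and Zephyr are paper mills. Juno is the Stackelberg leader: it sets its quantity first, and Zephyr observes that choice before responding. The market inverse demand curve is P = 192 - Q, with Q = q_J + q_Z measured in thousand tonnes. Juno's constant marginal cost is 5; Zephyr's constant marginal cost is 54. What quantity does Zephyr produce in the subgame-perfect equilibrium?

The follower Zephyr best-responds to any q_J: π_Z = (192 - Q)q_Z - 54q_Z.
Follower FOC: 138 - q_J - 2q_Z = 0, so q_Z(q_J) = (138 - q_J)/2.
The leader anticipates this reaction. Substituting into P = 192 - Q gives P = 123 - (1/2)q_J, so π_J = (123 - (1/2)q_J)q_J - 5q_J.
Maximising: ∂π_J/∂q_J = 118 - q_J = 0, giving q_J = 118.
Then q_Z = (138 - 118)/2 = 10.

10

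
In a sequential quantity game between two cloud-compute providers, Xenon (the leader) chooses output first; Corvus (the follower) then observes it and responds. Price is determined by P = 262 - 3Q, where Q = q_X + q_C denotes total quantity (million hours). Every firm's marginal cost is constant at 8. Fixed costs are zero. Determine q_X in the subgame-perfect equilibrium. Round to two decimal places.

Solve by backward induction. Given q_X, the follower Corvus maximises π_C = (262 - 3q_X - 3q_C)q_C - 8q_C.
Follower FOC: 254 - 3q_X - 6q_C = 0, so q_C(q_X) = (254 - 3q_X)/6.
Xenon substitutes q_C(q_X) into its own profit: π_X = q_X(262 - 3q_X - (254 - 3q_X)/2) - 8q_X = (135 - (3/2)q_X)q_X - 8q_X.
Leader FOC: 127 - 3q_X = 0, so q_X = 127/3.
Then q_C = (254 - 3·(127/3))/6 = 127/6.

42.33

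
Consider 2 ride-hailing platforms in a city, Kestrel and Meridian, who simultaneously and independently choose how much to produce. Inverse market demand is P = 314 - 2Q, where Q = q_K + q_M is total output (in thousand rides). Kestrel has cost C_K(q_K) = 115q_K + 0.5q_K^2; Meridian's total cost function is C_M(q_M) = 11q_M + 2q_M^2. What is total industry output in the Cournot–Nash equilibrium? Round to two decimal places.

58.42

Kestrel's profit: π_K = (314 - 2Q)q_K - (115q_K + (1/2)q_K²). Setting ∂π_K/∂q_K = 0: 199 - 5q_K - 2(q_M) = 0.
Meridian's profit: π_M = (314 - 2Q)q_M - (11q_M + 2q_M²). Setting ∂π_M/∂q_M = 0: 303 - 8q_M - 2(q_K) = 0.
Best responses: q_K = (199 - 2q_M)/5, q_M = (303 - 2q_K)/8.
Substituting one into the other gives q_K = 493/18 and q_M = 1117/36.
Total output Q = 493/18 + 1117/36 = 701/12.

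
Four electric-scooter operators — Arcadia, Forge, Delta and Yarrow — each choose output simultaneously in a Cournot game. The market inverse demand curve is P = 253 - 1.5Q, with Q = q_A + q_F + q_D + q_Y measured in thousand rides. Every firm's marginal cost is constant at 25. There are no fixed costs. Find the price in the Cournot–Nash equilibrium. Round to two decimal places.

A representative firm's profit is π_i = q_i(253 - 1.5Q) - 25q_i.
First-order condition (treating rivals' output as given): 228 - 3q_i - (3/2)·Σ_{j≠i} q_j = 0.
With identical firms every q_j equals q_i, so Σ_{j≠i} q_j = 3q_i and 228 = (15/2)q_i, giving q_i = 152/5.
Total output Q = 608/5, so price P = 253 - (3/2)·(608/5) = 353/5.

70.60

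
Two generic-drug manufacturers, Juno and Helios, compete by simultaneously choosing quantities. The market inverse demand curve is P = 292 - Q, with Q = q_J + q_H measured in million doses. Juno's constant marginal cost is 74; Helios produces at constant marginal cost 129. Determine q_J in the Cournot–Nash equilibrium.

91

Juno's profit: π_J = (292 - Q)q_J - (74q_J). Setting ∂π_J/∂q_J = 0: 218 - 2q_J - (q_H) = 0.
Helios's first-order condition: 163 - 2q_H - (q_J) = 0.
Best responses: q_J = (218 - q_H)/2, q_H = (163 - q_J)/2.
Substituting one into the other gives q_J = 91 and q_H = 36.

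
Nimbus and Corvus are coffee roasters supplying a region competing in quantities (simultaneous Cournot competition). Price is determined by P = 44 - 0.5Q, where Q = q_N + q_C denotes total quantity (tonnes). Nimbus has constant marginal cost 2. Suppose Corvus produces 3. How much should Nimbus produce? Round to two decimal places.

With the rival's output fixed at 3, Nimbus's profit is π_N = (44 - (1/2)·3 - (1/2)q_N)q_N - (2q_N) = (85/2 - (1/2)q_N)q_N - (2q_N).
∂π_N/∂q_N = 81/2 - q_N = 0, so q_N = 81/2.

40.50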